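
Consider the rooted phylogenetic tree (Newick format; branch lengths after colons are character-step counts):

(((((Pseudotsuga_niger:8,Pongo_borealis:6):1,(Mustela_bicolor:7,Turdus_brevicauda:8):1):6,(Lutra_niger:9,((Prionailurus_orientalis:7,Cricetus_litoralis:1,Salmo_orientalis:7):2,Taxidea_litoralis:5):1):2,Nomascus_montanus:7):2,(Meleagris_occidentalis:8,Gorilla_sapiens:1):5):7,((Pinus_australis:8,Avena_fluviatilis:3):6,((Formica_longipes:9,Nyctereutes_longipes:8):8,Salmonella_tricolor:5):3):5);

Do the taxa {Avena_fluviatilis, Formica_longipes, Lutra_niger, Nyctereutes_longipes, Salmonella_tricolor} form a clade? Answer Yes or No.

The MRCA of the listed taxa is the root, so the smallest clade containing them is the whole tree.
That clade also contains Cricetus_litoralis, Gorilla_sapiens, Meleagris_occidentalis, Mustela_bicolor, Nomascus_montanus, Pinus_australis, Pongo_borealis, Prionailurus_orientalis, Pseudotsuga_niger, Salmo_orientalis, Taxidea_litoralis, Turdus_brevicauda, which are not in the proposed group, so the group is not monophyletic.

No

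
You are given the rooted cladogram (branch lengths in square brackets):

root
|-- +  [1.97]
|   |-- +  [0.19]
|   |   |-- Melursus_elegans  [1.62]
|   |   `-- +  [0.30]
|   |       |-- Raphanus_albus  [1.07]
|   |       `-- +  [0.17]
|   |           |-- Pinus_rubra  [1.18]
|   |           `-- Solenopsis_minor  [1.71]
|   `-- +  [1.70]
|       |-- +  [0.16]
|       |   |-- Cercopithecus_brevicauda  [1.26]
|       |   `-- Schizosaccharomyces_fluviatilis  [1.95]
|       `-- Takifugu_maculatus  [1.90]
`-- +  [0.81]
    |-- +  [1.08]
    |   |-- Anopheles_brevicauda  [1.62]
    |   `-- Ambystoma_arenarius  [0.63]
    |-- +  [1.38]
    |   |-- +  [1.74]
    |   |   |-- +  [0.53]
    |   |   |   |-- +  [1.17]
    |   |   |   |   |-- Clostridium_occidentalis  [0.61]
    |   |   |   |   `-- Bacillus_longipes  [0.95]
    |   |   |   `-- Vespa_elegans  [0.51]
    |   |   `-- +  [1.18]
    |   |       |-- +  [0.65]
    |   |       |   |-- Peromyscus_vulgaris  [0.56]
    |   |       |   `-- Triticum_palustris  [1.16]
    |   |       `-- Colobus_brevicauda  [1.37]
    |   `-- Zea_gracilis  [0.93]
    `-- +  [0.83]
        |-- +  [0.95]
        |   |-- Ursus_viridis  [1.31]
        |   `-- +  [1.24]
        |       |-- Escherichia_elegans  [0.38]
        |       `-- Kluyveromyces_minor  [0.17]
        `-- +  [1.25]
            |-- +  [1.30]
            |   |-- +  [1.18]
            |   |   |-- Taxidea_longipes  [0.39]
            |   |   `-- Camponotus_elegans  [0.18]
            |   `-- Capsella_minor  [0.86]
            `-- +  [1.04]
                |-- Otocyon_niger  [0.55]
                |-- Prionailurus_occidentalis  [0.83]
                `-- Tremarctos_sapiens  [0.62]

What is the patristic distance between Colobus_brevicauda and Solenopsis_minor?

The path runs Colobus_brevicauda → … → MRCA → … → Solenopsis_minor; the MRCA is the root of the tree.
Branch lengths along that path: 1.37 + 1.18 + 1.74 + 1.38 + 0.81 + 1.97 + 0.19 + 0.30 + 0.17 + 1.71 = 10.82.

10.82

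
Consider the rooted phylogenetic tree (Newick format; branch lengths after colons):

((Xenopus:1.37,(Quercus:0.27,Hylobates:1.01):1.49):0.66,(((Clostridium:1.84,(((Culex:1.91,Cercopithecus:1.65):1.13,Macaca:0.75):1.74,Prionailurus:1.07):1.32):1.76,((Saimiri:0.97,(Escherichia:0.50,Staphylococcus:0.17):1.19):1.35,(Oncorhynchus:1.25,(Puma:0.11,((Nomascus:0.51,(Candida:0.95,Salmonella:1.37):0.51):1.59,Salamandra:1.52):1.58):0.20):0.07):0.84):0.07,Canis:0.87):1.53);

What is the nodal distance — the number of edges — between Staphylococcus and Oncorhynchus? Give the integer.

5

The MRCA of Staphylococcus and Oncorhynchus is the node subtending ((Saimiri,(Escherichia,Staphylococcus)),(Oncorhynchus,(Puma,((Nomascus,(Candida,Salmonella)),Salamandra)))).
From Staphylococcus up to that node: 3 branches. From Oncorhynchus up to the same node: 2 branches. Total: 3 + 2 = 5.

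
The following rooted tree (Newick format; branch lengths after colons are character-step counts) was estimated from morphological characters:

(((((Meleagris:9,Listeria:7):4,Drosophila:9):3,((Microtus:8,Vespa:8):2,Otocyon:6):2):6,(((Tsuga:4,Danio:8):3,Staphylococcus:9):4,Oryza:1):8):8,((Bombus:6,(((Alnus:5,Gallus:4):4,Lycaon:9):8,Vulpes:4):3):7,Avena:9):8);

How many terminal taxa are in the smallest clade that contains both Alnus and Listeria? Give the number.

16

The MRCA of Alnus and Listeria is the root, so the clade is the entire tree.
That clade contains 16 terminal taxa: Alnus, Avena, Bombus, Danio, Drosophila, Gallus, Listeria, Lycaon, Meleagris, Microtus, Oryza, Otocyon, Staphylococcus, Tsuga, Vespa, Vulpes.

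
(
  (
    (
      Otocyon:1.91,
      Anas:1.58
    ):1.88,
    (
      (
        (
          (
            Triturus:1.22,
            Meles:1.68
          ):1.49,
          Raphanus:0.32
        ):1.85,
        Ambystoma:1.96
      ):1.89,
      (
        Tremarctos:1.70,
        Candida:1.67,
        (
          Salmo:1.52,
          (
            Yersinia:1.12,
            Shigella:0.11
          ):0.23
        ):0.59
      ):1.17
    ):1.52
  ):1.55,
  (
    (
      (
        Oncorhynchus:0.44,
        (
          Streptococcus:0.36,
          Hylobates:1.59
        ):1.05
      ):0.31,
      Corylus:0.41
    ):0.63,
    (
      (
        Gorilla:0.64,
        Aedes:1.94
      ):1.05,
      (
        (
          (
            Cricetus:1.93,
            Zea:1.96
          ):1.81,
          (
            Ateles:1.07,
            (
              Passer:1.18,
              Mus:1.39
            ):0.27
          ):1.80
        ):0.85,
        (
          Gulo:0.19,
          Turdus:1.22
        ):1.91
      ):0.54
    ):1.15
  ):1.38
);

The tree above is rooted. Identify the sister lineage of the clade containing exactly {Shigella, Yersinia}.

The clade containing exactly {Shigella, Yersinia} attaches to the tree at the node subtending (Salmo,(Yersinia,Shigella)).
The other lineage descending from that same node — the sister group — is the single tip Salmo.

Salmo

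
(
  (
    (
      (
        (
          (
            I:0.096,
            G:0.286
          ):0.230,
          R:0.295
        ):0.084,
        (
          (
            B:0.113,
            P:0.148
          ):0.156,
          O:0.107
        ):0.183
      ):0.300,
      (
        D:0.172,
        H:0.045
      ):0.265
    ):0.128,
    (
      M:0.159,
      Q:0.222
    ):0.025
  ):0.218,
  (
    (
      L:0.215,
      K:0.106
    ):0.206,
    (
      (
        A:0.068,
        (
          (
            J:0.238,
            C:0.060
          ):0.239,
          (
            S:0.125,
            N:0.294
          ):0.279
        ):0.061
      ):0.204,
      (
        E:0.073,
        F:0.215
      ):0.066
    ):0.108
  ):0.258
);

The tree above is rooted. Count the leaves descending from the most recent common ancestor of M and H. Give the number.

10

The MRCA of M and H is the node subtending (((((I,G),R),((B,P),O)),(D,H)),(M,Q)).
That clade contains 10 terminal taxa: B, D, G, H, I, M, O, P, Q, R.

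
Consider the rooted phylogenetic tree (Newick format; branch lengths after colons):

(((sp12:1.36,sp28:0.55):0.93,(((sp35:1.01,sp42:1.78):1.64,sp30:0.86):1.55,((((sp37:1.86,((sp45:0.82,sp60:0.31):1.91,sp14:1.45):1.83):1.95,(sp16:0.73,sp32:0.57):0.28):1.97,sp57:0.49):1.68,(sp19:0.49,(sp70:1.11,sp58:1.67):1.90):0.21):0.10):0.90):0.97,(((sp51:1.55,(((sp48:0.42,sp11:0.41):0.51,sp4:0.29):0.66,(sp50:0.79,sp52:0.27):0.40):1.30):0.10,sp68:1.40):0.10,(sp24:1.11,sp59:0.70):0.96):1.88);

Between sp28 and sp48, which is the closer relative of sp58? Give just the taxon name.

The MRCA of sp58 and sp28 subtends ((sp12,sp28),(((sp35,sp42),sp30),((((sp37,((sp45,sp60),sp14)),(sp16,sp32)),sp57),(sp19,(sp70,sp58))))) (15 taxa).
The MRCA of sp58 and sp48 is the root, subtending the entire tree (24 taxa).
The first is nested inside the second, so sp58 shares a more recent common ancestor with sp28.

sp28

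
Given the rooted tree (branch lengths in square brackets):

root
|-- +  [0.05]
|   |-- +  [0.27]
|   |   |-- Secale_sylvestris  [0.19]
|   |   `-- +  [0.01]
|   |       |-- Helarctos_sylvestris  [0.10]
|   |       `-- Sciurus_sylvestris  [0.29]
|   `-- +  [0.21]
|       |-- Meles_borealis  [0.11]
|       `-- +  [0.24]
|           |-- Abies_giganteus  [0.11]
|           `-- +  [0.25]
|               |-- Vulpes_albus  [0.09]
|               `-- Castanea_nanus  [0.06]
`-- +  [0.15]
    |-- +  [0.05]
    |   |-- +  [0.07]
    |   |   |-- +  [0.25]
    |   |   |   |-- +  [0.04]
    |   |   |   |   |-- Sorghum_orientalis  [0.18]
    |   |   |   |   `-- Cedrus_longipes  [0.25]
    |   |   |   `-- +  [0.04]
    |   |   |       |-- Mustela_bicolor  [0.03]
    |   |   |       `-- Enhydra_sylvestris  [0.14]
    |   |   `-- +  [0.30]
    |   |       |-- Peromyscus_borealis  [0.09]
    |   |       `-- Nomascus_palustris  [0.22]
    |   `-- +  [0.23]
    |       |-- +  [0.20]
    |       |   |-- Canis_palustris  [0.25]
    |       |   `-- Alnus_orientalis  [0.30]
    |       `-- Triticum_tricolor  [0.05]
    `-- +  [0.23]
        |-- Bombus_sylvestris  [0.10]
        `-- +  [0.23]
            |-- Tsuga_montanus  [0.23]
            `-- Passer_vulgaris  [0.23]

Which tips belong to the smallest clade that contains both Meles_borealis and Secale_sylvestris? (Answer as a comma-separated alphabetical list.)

Abies_giganteus, Castanea_nanus, Helarctos_sylvestris, Meles_borealis, Sciurus_sylvestris, Secale_sylvestris, Vulpes_albus

Tracing Meles_borealis: it sits inside (Meles_borealis,(Abies_giganteus,(Vulpes_albus,Castanea_nanus))).
Tracing Secale_sylvestris: it sits inside (Secale_sylvestris,(Helarctos_sylvestris,Sciurus_sylvestris)).
The smallest clade enclosing both is ((Secale_sylvestris,(Helarctos_sylvestris,Sciurus_sylvestris)),(Meles_borealis,(Abies_giganteus,(Vulpes_albus,Castanea_nanus)))); the answer is its 7 terminal taxa in alphabetical order.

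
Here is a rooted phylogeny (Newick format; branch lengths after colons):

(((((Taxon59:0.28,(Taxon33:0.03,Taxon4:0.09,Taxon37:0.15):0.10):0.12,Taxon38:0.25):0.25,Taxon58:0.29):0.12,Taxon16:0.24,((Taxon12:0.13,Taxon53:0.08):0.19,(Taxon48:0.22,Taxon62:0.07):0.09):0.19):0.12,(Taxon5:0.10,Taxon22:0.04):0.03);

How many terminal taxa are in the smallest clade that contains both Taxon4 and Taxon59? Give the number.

The MRCA of Taxon4 and Taxon59 is the node subtending (Taxon59,(Taxon33,Taxon4,Taxon37)).
That clade contains 4 terminal taxa: Taxon33, Taxon37, Taxon4, Taxon59.

4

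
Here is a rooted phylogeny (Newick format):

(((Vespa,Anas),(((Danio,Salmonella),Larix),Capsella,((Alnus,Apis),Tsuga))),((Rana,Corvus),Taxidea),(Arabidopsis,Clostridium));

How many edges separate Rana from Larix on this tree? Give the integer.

The MRCA of Rana and Larix is the root of the tree.
From Rana up to that node: 3 branches. From Larix up to the same node: 4 branches. Total: 3 + 4 = 7.

7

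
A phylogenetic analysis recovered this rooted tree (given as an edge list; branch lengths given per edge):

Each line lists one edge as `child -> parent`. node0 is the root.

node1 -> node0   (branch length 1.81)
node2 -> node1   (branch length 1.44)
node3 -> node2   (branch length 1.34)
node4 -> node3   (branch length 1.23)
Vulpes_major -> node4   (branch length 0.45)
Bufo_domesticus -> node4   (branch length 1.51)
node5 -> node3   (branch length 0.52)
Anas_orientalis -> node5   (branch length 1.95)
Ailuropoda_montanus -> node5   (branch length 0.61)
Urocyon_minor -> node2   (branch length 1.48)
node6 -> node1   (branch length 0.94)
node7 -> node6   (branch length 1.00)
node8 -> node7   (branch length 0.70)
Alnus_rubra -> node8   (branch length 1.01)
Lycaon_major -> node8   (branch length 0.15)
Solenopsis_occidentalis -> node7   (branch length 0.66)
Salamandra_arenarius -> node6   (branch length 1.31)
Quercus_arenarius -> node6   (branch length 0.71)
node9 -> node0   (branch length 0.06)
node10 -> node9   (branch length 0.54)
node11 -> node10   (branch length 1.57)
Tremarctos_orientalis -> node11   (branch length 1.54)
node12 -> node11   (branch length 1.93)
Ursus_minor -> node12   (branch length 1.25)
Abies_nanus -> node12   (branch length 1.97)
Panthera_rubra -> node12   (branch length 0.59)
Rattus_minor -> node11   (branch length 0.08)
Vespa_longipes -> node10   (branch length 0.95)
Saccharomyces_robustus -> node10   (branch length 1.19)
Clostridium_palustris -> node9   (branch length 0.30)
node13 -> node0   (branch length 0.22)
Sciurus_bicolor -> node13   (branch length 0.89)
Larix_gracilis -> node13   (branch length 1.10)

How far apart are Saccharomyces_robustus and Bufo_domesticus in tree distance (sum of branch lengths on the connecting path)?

9.12

The path runs Saccharomyces_robustus → … → MRCA → … → Bufo_domesticus; the MRCA is the root of the tree.
Branch lengths along that path: 1.19 + 0.54 + 0.06 + 1.81 + 1.44 + 1.34 + 1.23 + 1.51 = 9.12.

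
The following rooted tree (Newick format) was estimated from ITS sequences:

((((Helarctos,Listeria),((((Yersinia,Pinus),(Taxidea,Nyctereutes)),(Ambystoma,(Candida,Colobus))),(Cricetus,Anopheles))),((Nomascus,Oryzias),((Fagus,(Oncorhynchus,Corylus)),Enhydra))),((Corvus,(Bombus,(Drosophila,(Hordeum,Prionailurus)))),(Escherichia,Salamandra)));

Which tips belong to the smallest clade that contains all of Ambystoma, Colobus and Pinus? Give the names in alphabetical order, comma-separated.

Ambystoma, Candida, Colobus, Nyctereutes, Pinus, Taxidea, Yersinia

Tracing Ambystoma: it sits inside (Ambystoma,(Candida,Colobus)).
Tracing Colobus: it sits inside (Candida,Colobus).
Tracing Pinus: it sits inside (Yersinia,Pinus).
The smallest clade enclosing all 3 is (((Yersinia,Pinus),(Taxidea,Nyctereutes)),(Ambystoma,(Candida,Colobus))); the answer is its 7 terminal taxa in alphabetical order.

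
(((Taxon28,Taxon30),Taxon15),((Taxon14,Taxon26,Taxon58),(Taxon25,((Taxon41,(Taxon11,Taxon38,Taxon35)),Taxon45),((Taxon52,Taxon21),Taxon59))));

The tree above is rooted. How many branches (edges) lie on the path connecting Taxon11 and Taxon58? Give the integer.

7

The MRCA of Taxon11 and Taxon58 is the node subtending ((Taxon14,Taxon26,Taxon58),(Taxon25,((Taxon41,(Taxon11,Taxon38,Taxon35)),Taxon45),((Taxon52,Taxon21),Taxon59))).
From Taxon11 up to that node: 5 branches. From Taxon58 up to the same node: 2 branches. Total: 5 + 2 = 7.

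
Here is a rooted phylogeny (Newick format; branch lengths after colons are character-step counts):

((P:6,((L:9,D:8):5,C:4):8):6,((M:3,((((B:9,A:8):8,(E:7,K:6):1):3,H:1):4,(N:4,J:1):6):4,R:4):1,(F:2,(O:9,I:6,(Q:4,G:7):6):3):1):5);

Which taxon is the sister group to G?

Q

G attaches to the tree at the node subtending (Q,G).
The other lineage descending from that same node — the sister group — is the single tip Q.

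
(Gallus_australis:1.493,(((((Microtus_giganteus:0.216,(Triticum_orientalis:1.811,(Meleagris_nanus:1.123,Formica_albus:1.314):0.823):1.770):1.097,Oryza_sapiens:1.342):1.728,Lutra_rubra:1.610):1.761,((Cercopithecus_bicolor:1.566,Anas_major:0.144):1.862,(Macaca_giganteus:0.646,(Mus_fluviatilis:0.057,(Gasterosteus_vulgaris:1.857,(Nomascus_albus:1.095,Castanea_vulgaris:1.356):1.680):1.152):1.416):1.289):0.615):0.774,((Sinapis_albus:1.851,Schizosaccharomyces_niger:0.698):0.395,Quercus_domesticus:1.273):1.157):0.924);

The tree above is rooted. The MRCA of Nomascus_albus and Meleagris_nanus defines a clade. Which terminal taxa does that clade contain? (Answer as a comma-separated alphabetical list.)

Tracing Nomascus_albus: it sits inside (Nomascus_albus,Castanea_vulgaris).
Tracing Meleagris_nanus: it sits inside (Meleagris_nanus,Formica_albus).
The smallest clade enclosing both is ((((Microtus_giganteus,(Triticum_orientalis,(Meleagris_nanus,Formica_albus))),Oryza_sapiens),Lutra_rubra),((Cercopithecus_bicolor,Anas_major),(Macaca_giganteus,(Mus_fluviatilis,(Gasterosteus_vulgaris,(Nomascus_albus,Castanea_vulgaris)))))); the answer is its 13 terminal taxa in alphabetical order.

Anas_major, Castanea_vulgaris, Cercopithecus_bicolor, Formica_albus, Gasterosteus_vulgaris, Lutra_rubra, Macaca_giganteus, Meleagris_nanus, Microtus_giganteus, Mus_fluviatilis, Nomascus_albus, Oryza_sapiens, Triticum_orientalis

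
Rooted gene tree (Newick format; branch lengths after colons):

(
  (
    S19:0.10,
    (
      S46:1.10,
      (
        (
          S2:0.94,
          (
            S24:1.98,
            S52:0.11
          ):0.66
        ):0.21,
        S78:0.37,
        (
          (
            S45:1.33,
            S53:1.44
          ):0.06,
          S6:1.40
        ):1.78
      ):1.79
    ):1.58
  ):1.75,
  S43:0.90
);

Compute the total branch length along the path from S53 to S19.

The path runs S53 → … → MRCA → … → S19; the MRCA is the node subtending (S19,(S46,((S2,(S24,S52)),S78,((S45,S53),S6)))).
Branch lengths along that path: 1.44 + 0.06 + 1.78 + 1.79 + 1.58 + 0.10 = 6.75.

6.75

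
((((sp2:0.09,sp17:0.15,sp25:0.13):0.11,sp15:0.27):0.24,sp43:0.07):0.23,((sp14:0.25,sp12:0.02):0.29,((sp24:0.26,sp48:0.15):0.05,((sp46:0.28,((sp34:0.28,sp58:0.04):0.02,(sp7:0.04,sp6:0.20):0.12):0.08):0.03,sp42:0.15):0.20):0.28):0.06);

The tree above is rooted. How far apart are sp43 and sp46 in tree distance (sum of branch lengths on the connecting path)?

The path runs sp43 → … → MRCA → … → sp46; the MRCA is the root of the tree.
Branch lengths along that path: 0.07 + 0.23 + 0.06 + 0.28 + 0.20 + 0.03 + 0.28 = 1.15.

1.15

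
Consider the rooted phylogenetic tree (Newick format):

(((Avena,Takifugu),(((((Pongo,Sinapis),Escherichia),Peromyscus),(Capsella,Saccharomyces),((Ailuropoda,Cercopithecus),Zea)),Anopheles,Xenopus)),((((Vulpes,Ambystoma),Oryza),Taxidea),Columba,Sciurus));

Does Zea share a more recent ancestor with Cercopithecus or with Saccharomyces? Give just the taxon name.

Cercopithecus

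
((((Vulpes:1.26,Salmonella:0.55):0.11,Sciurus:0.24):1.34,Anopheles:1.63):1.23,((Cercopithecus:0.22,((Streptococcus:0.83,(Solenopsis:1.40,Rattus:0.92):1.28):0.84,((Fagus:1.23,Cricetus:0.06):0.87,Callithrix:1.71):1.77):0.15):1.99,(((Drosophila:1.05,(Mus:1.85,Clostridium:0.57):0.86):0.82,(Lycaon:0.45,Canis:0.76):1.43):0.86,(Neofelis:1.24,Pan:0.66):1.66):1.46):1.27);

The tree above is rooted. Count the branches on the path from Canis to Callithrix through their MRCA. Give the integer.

8

The MRCA of Canis and Callithrix is the node subtending ((Cercopithecus,((Streptococcus,(Solenopsis,Rattus)),((Fagus,Cricetus),Callithrix))),(((Drosophila,(Mus,Clostridium)),(Lycaon,Canis)),(Neofelis,Pan))).
From Canis up to that node: 4 branches. From Callithrix up to the same node: 4 branches. Total: 4 + 4 = 8.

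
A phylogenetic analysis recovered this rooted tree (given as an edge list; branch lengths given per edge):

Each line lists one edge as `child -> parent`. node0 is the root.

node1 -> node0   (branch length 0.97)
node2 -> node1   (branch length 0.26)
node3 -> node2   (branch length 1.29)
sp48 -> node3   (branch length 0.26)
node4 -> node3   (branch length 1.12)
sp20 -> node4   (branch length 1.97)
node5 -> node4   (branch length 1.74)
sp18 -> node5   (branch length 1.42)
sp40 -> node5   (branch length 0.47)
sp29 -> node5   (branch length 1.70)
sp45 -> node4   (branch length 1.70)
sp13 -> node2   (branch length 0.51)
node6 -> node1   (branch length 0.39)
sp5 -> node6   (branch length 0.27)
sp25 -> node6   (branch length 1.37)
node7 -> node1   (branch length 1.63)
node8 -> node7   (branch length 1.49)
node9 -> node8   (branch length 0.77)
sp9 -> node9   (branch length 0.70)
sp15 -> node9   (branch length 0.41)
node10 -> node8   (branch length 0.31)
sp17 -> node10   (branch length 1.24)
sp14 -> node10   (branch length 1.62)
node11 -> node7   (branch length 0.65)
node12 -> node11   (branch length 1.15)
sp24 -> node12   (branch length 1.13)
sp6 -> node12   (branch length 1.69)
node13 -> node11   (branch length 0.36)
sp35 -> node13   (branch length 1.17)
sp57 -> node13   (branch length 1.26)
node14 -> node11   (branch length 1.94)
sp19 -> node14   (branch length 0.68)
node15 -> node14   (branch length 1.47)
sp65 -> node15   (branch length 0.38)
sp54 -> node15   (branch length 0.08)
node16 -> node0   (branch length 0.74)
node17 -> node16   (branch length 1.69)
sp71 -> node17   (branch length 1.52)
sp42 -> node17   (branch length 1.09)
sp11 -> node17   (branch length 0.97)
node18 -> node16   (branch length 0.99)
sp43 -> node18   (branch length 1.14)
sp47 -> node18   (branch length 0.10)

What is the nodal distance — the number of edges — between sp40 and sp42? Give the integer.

9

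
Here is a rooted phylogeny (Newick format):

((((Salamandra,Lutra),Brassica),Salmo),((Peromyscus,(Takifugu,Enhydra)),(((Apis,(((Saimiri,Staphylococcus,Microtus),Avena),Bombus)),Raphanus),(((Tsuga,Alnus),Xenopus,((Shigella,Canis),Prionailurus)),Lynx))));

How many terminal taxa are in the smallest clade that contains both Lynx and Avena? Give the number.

The MRCA of Lynx and Avena is the node subtending (((Apis,(((Saimiri,Staphylococcus,Microtus),Avena),Bombus)),Raphanus),(((Tsuga,Alnus),Xenopus,((Shigella,Canis),Prionailurus)),Lynx)).
That clade contains 14 terminal taxa: Alnus, Apis, Avena, Bombus, Canis, Lynx, Microtus, Prionailurus, Raphanus, Saimiri, Shigella, Staphylococcus, Tsuga, Xenopus.

14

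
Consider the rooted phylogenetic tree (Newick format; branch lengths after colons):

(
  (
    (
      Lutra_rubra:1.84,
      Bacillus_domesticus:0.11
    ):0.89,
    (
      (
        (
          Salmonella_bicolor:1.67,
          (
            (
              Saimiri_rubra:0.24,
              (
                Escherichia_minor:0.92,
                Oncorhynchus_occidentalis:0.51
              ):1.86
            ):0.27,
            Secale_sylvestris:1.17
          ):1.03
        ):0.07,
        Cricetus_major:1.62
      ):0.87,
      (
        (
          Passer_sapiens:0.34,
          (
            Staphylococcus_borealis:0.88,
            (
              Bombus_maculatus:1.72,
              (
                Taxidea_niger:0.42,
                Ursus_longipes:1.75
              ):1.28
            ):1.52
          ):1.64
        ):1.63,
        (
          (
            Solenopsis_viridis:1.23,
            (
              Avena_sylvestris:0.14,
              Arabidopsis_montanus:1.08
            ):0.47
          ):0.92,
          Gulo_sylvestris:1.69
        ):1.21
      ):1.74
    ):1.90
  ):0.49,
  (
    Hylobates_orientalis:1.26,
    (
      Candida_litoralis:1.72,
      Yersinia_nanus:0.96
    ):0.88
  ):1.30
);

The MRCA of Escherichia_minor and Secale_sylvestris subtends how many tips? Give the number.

4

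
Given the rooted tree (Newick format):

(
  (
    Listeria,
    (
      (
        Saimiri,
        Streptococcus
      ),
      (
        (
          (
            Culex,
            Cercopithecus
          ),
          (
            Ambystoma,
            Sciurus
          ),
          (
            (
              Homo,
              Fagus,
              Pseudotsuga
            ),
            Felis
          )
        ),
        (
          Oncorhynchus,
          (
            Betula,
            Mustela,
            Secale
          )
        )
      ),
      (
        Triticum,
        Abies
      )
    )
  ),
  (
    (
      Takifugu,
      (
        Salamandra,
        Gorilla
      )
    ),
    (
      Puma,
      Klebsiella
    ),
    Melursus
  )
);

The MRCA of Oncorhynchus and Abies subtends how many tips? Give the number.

16

The MRCA of Oncorhynchus and Abies is the node subtending ((Saimiri,Streptococcus),(((Culex,Cercopithecus),(Ambystoma,Sciurus),((Homo,Fagus,Pseudotsuga),Felis)),(Oncorhynchus,(Betula,Mustela,Secale))),(Triticum,Abies)).
That clade contains 16 terminal taxa: Abies, Ambystoma, Betula, Cercopithecus, Culex, Fagus, Felis, Homo, Mustela, Oncorhynchus, Pseudotsuga, Saimiri, Sciurus, Secale, Streptococcus, Triticum.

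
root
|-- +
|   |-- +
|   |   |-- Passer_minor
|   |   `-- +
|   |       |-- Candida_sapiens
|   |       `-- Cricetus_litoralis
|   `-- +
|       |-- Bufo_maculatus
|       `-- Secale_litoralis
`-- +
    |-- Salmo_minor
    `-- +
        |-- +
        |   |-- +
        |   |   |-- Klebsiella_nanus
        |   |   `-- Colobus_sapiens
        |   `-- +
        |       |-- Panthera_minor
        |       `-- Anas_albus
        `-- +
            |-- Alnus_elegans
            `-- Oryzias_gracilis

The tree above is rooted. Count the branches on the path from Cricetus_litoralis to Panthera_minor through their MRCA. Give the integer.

The MRCA of Cricetus_litoralis and Panthera_minor is the root of the tree.
From Cricetus_litoralis up to that node: 4 branches. From Panthera_minor up to the same node: 5 branches. Total: 4 + 5 = 9.

9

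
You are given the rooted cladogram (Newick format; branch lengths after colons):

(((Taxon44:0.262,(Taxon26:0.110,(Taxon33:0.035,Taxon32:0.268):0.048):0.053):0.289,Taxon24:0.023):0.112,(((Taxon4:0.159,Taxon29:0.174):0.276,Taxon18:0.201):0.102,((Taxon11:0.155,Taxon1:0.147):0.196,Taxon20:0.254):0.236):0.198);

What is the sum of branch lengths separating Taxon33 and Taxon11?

The path runs Taxon33 → … → MRCA → … → Taxon11; the MRCA is the root of the tree.
Branch lengths along that path: 0.035 + 0.048 + 0.053 + 0.289 + 0.112 + 0.198 + 0.236 + 0.196 + 0.155 = 1.322.

1.322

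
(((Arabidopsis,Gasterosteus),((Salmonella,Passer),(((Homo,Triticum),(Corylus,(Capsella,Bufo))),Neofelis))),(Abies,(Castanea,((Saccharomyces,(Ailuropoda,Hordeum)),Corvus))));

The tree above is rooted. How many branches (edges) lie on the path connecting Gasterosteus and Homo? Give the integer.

7

The MRCA of Gasterosteus and Homo is the node subtending ((Arabidopsis,Gasterosteus),((Salmonella,Passer),(((Homo,Triticum),(Corylus,(Capsella,Bufo))),Neofelis))).
From Gasterosteus up to that node: 2 branches. From Homo up to the same node: 5 branches. Total: 2 + 5 = 7.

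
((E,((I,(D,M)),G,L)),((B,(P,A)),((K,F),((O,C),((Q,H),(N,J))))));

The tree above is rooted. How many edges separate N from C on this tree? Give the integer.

The MRCA of N and C is the node subtending ((O,C),((Q,H),(N,J))).
From N up to that node: 3 branches. From C up to the same node: 2 branches. Total: 3 + 2 = 5.

5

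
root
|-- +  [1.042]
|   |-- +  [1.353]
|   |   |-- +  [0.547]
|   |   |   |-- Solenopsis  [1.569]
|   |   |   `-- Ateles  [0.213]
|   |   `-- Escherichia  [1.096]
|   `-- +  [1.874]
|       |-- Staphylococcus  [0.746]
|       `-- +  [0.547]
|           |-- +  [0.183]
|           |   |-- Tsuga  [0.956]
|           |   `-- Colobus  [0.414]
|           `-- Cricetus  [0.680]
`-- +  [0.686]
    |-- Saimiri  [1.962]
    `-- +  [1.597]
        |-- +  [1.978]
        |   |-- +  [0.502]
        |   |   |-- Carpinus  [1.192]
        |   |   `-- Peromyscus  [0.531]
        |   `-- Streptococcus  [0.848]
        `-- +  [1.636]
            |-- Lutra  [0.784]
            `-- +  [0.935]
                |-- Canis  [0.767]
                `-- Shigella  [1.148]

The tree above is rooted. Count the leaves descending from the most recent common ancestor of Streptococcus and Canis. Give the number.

6

The MRCA of Streptococcus and Canis is the node subtending (((Carpinus,Peromyscus),Streptococcus),(Lutra,(Canis,Shigella))).
That clade contains 6 terminal taxa: Canis, Carpinus, Lutra, Peromyscus, Shigella, Streptococcus.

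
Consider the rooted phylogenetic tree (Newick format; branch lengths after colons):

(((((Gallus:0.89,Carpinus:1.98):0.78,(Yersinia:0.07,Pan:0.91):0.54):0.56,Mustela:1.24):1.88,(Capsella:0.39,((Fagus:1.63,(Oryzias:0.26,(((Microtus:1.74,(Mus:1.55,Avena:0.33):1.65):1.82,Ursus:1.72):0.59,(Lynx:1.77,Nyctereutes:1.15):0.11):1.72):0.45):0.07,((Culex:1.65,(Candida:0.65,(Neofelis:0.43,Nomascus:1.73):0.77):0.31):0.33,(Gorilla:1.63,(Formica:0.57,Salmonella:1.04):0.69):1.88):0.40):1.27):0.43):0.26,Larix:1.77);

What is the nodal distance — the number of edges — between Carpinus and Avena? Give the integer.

The MRCA of Carpinus and Avena is the node subtending ((((Gallus,Carpinus),(Yersinia,Pan)),Mustela),(Capsella,((Fagus,(Oryzias,(((Microtus,(Mus,Avena)),Ursus),(Lynx,Nyctereutes)))),((Culex,(Candida,(Neofelis,Nomascus))),(Gorilla,(Formica,Salmonella)))))).
From Carpinus up to that node: 4 branches. From Avena up to the same node: 9 branches. Total: 4 + 9 = 13.

13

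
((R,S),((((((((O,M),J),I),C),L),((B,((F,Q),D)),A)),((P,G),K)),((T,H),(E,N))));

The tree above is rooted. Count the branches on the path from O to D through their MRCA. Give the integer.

10

The MRCA of O and D is the node subtending ((((((O,M),J),I),C),L),((B,((F,Q),D)),A)).
From O up to that node: 6 branches. From D up to the same node: 4 branches. Total: 6 + 4 = 10.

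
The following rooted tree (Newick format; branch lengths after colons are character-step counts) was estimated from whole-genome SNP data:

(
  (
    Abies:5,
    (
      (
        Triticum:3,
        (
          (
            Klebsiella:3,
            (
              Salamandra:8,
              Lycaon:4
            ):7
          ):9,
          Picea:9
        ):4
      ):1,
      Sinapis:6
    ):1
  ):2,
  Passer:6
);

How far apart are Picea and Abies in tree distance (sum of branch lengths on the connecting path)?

20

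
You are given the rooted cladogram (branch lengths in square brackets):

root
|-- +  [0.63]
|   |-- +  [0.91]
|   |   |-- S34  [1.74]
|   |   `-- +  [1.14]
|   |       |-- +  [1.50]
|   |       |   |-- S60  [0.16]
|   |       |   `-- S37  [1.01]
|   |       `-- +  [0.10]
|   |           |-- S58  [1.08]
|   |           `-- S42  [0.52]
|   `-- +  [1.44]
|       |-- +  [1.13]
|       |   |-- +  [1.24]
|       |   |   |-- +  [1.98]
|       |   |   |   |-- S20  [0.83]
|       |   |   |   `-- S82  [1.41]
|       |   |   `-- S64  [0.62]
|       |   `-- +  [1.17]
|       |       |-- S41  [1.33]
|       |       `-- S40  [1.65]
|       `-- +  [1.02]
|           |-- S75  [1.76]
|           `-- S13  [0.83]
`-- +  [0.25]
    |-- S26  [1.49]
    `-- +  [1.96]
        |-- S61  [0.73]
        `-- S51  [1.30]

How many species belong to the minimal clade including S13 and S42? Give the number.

The MRCA of S13 and S42 is the node subtending ((S34,((S60,S37),(S58,S42))),((((S20,S82),S64),(S41,S40)),(S75,S13))).
That clade contains 12 terminal taxa: S13, S20, S34, S37, S40, S41, S42, S58, S60, S64, S75, S82.

12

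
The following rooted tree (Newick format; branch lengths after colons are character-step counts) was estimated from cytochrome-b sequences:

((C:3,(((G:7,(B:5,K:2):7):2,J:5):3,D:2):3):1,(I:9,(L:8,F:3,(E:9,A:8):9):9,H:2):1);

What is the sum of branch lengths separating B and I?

31

The path runs B → … → MRCA → … → I; the MRCA is the root of the tree.
Branch lengths along that path: 5 + 7 + 2 + 3 + 3 + 1 + 1 + 9 = 31.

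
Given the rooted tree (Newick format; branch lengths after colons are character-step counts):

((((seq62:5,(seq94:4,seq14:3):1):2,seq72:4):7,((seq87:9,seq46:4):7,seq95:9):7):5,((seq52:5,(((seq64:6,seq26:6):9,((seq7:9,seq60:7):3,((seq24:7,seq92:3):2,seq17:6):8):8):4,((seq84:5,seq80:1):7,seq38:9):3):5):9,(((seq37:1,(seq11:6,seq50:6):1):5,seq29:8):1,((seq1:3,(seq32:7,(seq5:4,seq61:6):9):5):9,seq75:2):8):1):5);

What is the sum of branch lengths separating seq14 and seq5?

The path runs seq14 → … → MRCA → … → seq5; the MRCA is the root of the tree.
Branch lengths along that path: 3 + 1 + 2 + 7 + 5 + 5 + 1 + 8 + 9 + 5 + 9 + 4 = 59.

59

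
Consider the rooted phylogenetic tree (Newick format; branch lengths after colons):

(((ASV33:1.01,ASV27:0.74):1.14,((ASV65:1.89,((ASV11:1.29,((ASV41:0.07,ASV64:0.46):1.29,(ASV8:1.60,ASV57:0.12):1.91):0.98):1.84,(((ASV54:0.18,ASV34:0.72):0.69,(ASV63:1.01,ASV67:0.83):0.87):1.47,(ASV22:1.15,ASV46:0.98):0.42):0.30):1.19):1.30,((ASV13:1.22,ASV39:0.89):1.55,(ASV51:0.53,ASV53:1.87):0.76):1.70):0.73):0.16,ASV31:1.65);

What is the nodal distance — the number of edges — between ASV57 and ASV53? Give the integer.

The MRCA of ASV57 and ASV53 is the node subtending ((ASV65,((ASV11,((ASV41,ASV64),(ASV8,ASV57))),(((ASV54,ASV34),(ASV63,ASV67)),(ASV22,ASV46)))),((ASV13,ASV39),(ASV51,ASV53))).
From ASV57 up to that node: 6 branches. From ASV53 up to the same node: 3 branches. Total: 6 + 3 = 9.

9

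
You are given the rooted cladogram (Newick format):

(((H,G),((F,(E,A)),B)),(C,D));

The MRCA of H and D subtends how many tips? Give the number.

The MRCA of H and D is the root, so the clade is the entire tree.
That clade contains 8 terminal taxa: A, B, C, D, E, F, G, H.

8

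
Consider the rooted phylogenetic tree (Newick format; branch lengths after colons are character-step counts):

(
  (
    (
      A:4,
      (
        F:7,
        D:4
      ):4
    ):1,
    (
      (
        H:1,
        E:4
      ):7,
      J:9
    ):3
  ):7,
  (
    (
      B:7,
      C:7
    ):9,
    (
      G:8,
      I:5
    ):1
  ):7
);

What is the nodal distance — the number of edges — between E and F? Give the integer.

6

The MRCA of E and F is the node subtending ((A,(F,D)),((H,E),J)).
From E up to that node: 3 branches. From F up to the same node: 3 branches. Total: 3 + 3 = 6.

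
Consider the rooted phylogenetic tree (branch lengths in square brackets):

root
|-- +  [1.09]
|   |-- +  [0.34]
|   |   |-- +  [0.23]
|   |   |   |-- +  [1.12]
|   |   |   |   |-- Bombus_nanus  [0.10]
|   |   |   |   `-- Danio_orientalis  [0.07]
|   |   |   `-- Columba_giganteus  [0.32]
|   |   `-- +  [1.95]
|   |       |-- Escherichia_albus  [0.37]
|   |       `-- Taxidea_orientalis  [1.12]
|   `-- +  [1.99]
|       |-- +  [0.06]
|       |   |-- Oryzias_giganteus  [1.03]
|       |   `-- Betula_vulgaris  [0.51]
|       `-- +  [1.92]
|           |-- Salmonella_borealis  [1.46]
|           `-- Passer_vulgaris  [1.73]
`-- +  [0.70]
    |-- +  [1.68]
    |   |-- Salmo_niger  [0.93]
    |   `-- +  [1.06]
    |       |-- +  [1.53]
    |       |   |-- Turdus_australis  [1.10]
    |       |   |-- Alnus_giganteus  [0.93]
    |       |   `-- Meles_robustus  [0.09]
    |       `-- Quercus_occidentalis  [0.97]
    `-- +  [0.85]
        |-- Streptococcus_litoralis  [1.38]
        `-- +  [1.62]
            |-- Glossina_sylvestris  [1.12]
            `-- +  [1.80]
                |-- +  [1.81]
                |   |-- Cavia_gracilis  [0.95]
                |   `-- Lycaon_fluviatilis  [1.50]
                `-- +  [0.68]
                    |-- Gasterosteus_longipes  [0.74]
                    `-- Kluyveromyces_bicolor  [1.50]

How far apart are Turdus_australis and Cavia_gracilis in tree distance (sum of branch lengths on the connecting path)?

The path runs Turdus_australis → … → MRCA → … → Cavia_gracilis; the MRCA is the node subtending ((Salmo_niger,((Turdus_australis,Alnus_giganteus,Meles_robustus),Quercus_occidentalis)),(Streptococcus_litoralis,(Glossina_sylvestris,((Cavia_gracilis,Lycaon_fluviatilis),(Gasterosteus_longipes,Kluyveromyces_bicolor))))).
Branch lengths along that path: 1.10 + 1.53 + 1.06 + 1.68 + 0.85 + 1.62 + 1.80 + 1.81 + 0.95 = 12.40.

12.40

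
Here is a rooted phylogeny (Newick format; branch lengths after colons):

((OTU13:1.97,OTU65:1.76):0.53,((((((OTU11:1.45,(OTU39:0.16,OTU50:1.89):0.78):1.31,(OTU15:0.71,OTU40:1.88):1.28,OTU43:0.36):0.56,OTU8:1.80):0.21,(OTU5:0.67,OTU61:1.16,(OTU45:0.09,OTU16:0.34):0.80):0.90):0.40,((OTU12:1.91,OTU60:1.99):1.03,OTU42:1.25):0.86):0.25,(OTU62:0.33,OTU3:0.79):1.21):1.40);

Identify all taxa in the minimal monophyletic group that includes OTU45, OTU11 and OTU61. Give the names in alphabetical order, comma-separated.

OTU11, OTU15, OTU16, OTU39, OTU40, OTU43, OTU45, OTU5, OTU50, OTU61, OTU8

Tracing OTU45: it sits inside (OTU45,OTU16).
Tracing OTU11: it sits inside (OTU11,(OTU39,OTU50)).
Tracing OTU61: it sits inside (OTU5,OTU61,(OTU45,OTU16)).
The smallest clade enclosing all 3 is ((((OTU11,(OTU39,OTU50)),(OTU15,OTU40),OTU43),OTU8),(OTU5,OTU61,(OTU45,OTU16))); the answer is its 11 terminal taxa in alphabetical order.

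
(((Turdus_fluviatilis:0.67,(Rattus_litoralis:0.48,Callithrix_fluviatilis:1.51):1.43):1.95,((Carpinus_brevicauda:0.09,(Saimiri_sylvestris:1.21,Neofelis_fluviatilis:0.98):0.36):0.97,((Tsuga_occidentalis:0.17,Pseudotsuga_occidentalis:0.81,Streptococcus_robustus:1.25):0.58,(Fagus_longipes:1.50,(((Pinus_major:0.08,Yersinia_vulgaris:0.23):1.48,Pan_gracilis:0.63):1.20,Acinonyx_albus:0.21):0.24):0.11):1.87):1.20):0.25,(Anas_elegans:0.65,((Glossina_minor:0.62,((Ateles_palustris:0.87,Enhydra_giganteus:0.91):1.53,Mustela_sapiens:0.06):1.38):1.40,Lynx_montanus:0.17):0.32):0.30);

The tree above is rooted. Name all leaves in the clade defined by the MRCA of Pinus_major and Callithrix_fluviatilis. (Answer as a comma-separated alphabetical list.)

Tracing Pinus_major: it sits inside (Pinus_major,Yersinia_vulgaris).
Tracing Callithrix_fluviatilis: it sits inside (Rattus_litoralis,Callithrix_fluviatilis).
The smallest clade enclosing both is ((Turdus_fluviatilis,(Rattus_litoralis,Callithrix_fluviatilis)),((Carpinus_brevicauda,(Saimiri_sylvestris,Neofelis_fluviatilis)),((Tsuga_occidentalis,Pseudotsuga_occidentalis,Streptococcus_robustus),(Fagus_longipes,(((Pinus_major,Yersinia_vulgaris),Pan_gracilis),Acinonyx_albus))))); the answer is its 14 terminal taxa in alphabetical order.

Acinonyx_albus, Callithrix_fluviatilis, Carpinus_brevicauda, Fagus_longipes, Neofelis_fluviatilis, Pan_gracilis, Pinus_major, Pseudotsuga_occidentalis, Rattus_litoralis, Saimiri_sylvestris, Streptococcus_robustus, Tsuga_occidentalis, Turdus_fluviatilis, Yersinia_vulgaris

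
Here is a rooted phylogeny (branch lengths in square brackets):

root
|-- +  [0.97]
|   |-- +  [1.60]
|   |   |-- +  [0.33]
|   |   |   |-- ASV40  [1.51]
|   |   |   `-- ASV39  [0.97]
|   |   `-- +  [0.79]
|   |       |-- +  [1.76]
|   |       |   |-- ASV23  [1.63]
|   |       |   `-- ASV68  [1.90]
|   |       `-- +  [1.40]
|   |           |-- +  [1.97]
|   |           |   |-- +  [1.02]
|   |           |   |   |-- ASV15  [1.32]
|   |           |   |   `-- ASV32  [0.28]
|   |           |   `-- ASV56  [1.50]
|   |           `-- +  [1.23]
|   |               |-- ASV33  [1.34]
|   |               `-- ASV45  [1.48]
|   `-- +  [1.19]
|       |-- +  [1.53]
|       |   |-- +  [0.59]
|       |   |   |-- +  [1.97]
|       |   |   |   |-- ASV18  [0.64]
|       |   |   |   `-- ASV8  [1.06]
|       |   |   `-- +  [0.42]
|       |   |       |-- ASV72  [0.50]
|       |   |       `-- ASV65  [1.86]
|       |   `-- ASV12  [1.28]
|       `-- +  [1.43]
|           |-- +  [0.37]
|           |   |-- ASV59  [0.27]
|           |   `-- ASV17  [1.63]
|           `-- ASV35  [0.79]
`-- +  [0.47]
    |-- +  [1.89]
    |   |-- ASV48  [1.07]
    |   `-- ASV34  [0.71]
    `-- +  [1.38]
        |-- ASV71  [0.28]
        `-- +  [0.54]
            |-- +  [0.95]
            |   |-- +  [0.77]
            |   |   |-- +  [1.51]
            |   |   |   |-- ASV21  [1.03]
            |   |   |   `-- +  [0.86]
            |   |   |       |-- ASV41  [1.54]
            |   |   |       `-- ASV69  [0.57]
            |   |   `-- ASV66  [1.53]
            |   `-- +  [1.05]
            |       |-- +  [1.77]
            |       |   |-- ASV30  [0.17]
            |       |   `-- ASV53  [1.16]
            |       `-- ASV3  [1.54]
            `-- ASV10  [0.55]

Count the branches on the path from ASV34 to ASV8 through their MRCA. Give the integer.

The MRCA of ASV34 and ASV8 is the root of the tree.
From ASV34 up to that node: 3 branches. From ASV8 up to the same node: 6 branches. Total: 3 + 6 = 9.

9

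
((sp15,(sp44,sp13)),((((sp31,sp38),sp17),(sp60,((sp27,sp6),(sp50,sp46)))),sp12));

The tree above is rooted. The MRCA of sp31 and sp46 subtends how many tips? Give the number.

8

The MRCA of sp31 and sp46 is the node subtending (((sp31,sp38),sp17),(sp60,((sp27,sp6),(sp50,sp46)))).
That clade contains 8 terminal taxa: sp17, sp27, sp31, sp38, sp46, sp50, sp6, sp60.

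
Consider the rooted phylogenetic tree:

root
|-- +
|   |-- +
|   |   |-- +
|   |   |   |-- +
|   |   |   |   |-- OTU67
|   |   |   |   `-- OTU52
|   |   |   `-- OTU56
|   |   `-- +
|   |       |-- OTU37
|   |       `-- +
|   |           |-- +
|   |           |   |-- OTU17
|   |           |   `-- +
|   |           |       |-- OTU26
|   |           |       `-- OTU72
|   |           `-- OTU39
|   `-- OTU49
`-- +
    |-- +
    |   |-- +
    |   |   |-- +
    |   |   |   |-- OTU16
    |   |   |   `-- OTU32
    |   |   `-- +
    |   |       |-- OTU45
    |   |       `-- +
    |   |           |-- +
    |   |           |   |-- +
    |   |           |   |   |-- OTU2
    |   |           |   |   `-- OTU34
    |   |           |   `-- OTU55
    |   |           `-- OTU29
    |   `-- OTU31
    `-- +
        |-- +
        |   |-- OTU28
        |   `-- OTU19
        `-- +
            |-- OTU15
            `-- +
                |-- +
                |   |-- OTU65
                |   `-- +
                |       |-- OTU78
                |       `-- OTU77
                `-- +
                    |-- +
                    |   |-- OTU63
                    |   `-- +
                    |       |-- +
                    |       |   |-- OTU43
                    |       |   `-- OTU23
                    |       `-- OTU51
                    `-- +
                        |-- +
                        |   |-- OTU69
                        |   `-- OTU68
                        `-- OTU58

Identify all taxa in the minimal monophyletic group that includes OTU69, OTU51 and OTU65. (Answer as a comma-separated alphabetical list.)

OTU23, OTU43, OTU51, OTU58, OTU63, OTU65, OTU68, OTU69, OTU77, OTU78

Tracing OTU69: it sits inside (OTU69,OTU68).
Tracing OTU51: it sits inside ((OTU43,OTU23),OTU51).
Tracing OTU65: it sits inside (OTU65,(OTU78,OTU77)).
The smallest clade enclosing all 3 is ((OTU65,(OTU78,OTU77)),((OTU63,((OTU43,OTU23),OTU51)),((OTU69,OTU68),OTU58))); the answer is its 10 terminal taxa in alphabetical order.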